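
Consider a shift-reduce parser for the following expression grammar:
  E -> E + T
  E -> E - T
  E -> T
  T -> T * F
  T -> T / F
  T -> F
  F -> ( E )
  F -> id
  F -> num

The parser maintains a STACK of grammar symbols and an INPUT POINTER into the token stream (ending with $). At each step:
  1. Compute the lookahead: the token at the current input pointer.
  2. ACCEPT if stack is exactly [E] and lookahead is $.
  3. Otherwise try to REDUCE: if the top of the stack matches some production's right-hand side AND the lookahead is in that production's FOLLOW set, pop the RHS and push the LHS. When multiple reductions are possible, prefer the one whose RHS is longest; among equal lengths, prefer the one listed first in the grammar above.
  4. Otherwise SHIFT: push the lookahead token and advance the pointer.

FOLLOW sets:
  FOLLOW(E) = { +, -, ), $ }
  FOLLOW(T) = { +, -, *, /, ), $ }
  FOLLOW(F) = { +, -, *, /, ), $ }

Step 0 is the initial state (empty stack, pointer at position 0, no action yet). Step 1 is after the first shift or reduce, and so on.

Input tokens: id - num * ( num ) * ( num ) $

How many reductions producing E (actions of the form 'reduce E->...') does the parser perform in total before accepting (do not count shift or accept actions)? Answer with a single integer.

Step 1: shift id. Stack=[id] ptr=1 lookahead=- remaining=[- num * ( num ) * ( num ) $]
Step 2: reduce F->id. Stack=[F] ptr=1 lookahead=- remaining=[- num * ( num ) * ( num ) $]
Step 3: reduce T->F. Stack=[T] ptr=1 lookahead=- remaining=[- num * ( num ) * ( num ) $]
Step 4: reduce E->T. Stack=[E] ptr=1 lookahead=- remaining=[- num * ( num ) * ( num ) $]
Step 5: shift -. Stack=[E -] ptr=2 lookahead=num remaining=[num * ( num ) * ( num ) $]
Step 6: shift num. Stack=[E - num] ptr=3 lookahead=* remaining=[* ( num ) * ( num ) $]
Step 7: reduce F->num. Stack=[E - F] ptr=3 lookahead=* remaining=[* ( num ) * ( num ) $]
Step 8: reduce T->F. Stack=[E - T] ptr=3 lookahead=* remaining=[* ( num ) * ( num ) $]
Step 9: shift *. Stack=[E - T *] ptr=4 lookahead=( remaining=[( num ) * ( num ) $]
Step 10: shift (. Stack=[E - T * (] ptr=5 lookahead=num remaining=[num ) * ( num ) $]
Step 11: shift num. Stack=[E - T * ( num] ptr=6 lookahead=) remaining=[) * ( num ) $]
Step 12: reduce F->num. Stack=[E - T * ( F] ptr=6 lookahead=) remaining=[) * ( num ) $]
Step 13: reduce T->F. Stack=[E - T * ( T] ptr=6 lookahead=) remaining=[) * ( num ) $]
Step 14: reduce E->T. Stack=[E - T * ( E] ptr=6 lookahead=) remaining=[) * ( num ) $]
Step 15: shift ). Stack=[E - T * ( E )] ptr=7 lookahead=* remaining=[* ( num ) $]
Step 16: reduce F->( E ). Stack=[E - T * F] ptr=7 lookahead=* remaining=[* ( num ) $]
Step 17: reduce T->T * F. Stack=[E - T] ptr=7 lookahead=* remaining=[* ( num ) $]
Step 18: shift *. Stack=[E - T *] ptr=8 lookahead=( remaining=[( num ) $]
Step 19: shift (. Stack=[E - T * (] ptr=9 lookahead=num remaining=[num ) $]
Step 20: shift num. Stack=[E - T * ( num] ptr=10 lookahead=) remaining=[) $]
Step 21: reduce F->num. Stack=[E - T * ( F] ptr=10 lookahead=) remaining=[) $]
Step 22: reduce T->F. Stack=[E - T * ( T] ptr=10 lookahead=) remaining=[) $]
Step 23: reduce E->T. Stack=[E - T * ( E] ptr=10 lookahead=) remaining=[) $]
Step 24: shift ). Stack=[E - T * ( E )] ptr=11 lookahead=$ remaining=[$]
Step 25: reduce F->( E ). Stack=[E - T * F] ptr=11 lookahead=$ remaining=[$]
Step 26: reduce T->T * F. Stack=[E - T] ptr=11 lookahead=$ remaining=[$]
Step 27: reduce E->E - T. Stack=[E] ptr=11 lookahead=$ remaining=[$]
Step 28: accept. Stack=[E] ptr=11 lookahead=$ remaining=[$]

Answer: 4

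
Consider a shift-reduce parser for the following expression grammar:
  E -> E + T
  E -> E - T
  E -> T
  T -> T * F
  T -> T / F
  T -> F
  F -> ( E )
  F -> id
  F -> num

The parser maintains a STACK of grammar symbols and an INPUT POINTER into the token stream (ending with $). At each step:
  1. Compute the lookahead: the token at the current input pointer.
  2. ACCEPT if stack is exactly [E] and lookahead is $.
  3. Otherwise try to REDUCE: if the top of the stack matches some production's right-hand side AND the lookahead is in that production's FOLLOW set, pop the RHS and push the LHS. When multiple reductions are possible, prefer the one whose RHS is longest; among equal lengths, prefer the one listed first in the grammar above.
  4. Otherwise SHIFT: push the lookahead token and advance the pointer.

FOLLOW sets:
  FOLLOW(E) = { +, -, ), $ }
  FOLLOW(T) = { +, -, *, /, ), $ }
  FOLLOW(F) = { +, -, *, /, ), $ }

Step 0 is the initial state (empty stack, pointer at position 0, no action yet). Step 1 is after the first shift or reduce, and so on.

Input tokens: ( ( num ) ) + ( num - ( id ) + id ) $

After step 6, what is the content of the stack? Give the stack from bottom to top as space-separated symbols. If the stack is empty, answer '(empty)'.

Step 1: shift (. Stack=[(] ptr=1 lookahead=( remaining=[( num ) ) + ( num - ( id ) + id ) $]
Step 2: shift (. Stack=[( (] ptr=2 lookahead=num remaining=[num ) ) + ( num - ( id ) + id ) $]
Step 3: shift num. Stack=[( ( num] ptr=3 lookahead=) remaining=[) ) + ( num - ( id ) + id ) $]
Step 4: reduce F->num. Stack=[( ( F] ptr=3 lookahead=) remaining=[) ) + ( num - ( id ) + id ) $]
Step 5: reduce T->F. Stack=[( ( T] ptr=3 lookahead=) remaining=[) ) + ( num - ( id ) + id ) $]
Step 6: reduce E->T. Stack=[( ( E] ptr=3 lookahead=) remaining=[) ) + ( num - ( id ) + id ) $]

Answer: ( ( E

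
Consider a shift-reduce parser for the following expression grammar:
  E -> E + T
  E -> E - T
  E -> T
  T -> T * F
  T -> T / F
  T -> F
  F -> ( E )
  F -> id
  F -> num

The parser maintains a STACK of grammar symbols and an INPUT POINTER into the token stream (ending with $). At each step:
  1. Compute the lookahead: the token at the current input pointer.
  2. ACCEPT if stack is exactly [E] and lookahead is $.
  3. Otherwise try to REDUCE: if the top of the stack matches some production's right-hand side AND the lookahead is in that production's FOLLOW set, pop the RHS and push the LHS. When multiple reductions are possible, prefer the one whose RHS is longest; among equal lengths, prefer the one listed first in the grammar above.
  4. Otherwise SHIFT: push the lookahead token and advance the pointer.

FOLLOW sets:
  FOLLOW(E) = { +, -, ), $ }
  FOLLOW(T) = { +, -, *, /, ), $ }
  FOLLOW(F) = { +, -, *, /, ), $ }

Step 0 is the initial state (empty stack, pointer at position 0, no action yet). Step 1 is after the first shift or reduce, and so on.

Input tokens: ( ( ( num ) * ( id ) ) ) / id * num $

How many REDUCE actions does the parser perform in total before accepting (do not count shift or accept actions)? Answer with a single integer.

Step 1: shift (. Stack=[(] ptr=1 lookahead=( remaining=[( ( num ) * ( id ) ) ) / id * num $]
Step 2: shift (. Stack=[( (] ptr=2 lookahead=( remaining=[( num ) * ( id ) ) ) / id * num $]
Step 3: shift (. Stack=[( ( (] ptr=3 lookahead=num remaining=[num ) * ( id ) ) ) / id * num $]
Step 4: shift num. Stack=[( ( ( num] ptr=4 lookahead=) remaining=[) * ( id ) ) ) / id * num $]
Step 5: reduce F->num. Stack=[( ( ( F] ptr=4 lookahead=) remaining=[) * ( id ) ) ) / id * num $]
Step 6: reduce T->F. Stack=[( ( ( T] ptr=4 lookahead=) remaining=[) * ( id ) ) ) / id * num $]
Step 7: reduce E->T. Stack=[( ( ( E] ptr=4 lookahead=) remaining=[) * ( id ) ) ) / id * num $]
Step 8: shift ). Stack=[( ( ( E )] ptr=5 lookahead=* remaining=[* ( id ) ) ) / id * num $]
Step 9: reduce F->( E ). Stack=[( ( F] ptr=5 lookahead=* remaining=[* ( id ) ) ) / id * num $]
Step 10: reduce T->F. Stack=[( ( T] ptr=5 lookahead=* remaining=[* ( id ) ) ) / id * num $]
Step 11: shift *. Stack=[( ( T *] ptr=6 lookahead=( remaining=[( id ) ) ) / id * num $]
Step 12: shift (. Stack=[( ( T * (] ptr=7 lookahead=id remaining=[id ) ) ) / id * num $]
Step 13: shift id. Stack=[( ( T * ( id] ptr=8 lookahead=) remaining=[) ) ) / id * num $]
Step 14: reduce F->id. Stack=[( ( T * ( F] ptr=8 lookahead=) remaining=[) ) ) / id * num $]
Step 15: reduce T->F. Stack=[( ( T * ( T] ptr=8 lookahead=) remaining=[) ) ) / id * num $]
Step 16: reduce E->T. Stack=[( ( T * ( E] ptr=8 lookahead=) remaining=[) ) ) / id * num $]
Step 17: shift ). Stack=[( ( T * ( E )] ptr=9 lookahead=) remaining=[) ) / id * num $]
Step 18: reduce F->( E ). Stack=[( ( T * F] ptr=9 lookahead=) remaining=[) ) / id * num $]
Step 19: reduce T->T * F. Stack=[( ( T] ptr=9 lookahead=) remaining=[) ) / id * num $]
Step 20: reduce E->T. Stack=[( ( E] ptr=9 lookahead=) remaining=[) ) / id * num $]
Step 21: shift ). Stack=[( ( E )] ptr=10 lookahead=) remaining=[) / id * num $]
Step 22: reduce F->( E ). Stack=[( F] ptr=10 lookahead=) remaining=[) / id * num $]
Step 23: reduce T->F. Stack=[( T] ptr=10 lookahead=) remaining=[) / id * num $]
Step 24: reduce E->T. Stack=[( E] ptr=10 lookahead=) remaining=[) / id * num $]
Step 25: shift ). Stack=[( E )] ptr=11 lookahead=/ remaining=[/ id * num $]
Step 26: reduce F->( E ). Stack=[F] ptr=11 lookahead=/ remaining=[/ id * num $]
Step 27: reduce T->F. Stack=[T] ptr=11 lookahead=/ remaining=[/ id * num $]
Step 28: shift /. Stack=[T /] ptr=12 lookahead=id remaining=[id * num $]
Step 29: shift id. Stack=[T / id] ptr=13 lookahead=* remaining=[* num $]
Step 30: reduce F->id. Stack=[T / F] ptr=13 lookahead=* remaining=[* num $]
Step 31: reduce T->T / F. Stack=[T] ptr=13 lookahead=* remaining=[* num $]
Step 32: shift *. Stack=[T *] ptr=14 lookahead=num remaining=[num $]
Step 33: shift num. Stack=[T * num] ptr=15 lookahead=$ remaining=[$]
Step 34: reduce F->num. Stack=[T * F] ptr=15 lookahead=$ remaining=[$]
Step 35: reduce T->T * F. Stack=[T] ptr=15 lookahead=$ remaining=[$]
Step 36: reduce E->T. Stack=[E] ptr=15 lookahead=$ remaining=[$]
Step 37: accept. Stack=[E] ptr=15 lookahead=$ remaining=[$]

Answer: 21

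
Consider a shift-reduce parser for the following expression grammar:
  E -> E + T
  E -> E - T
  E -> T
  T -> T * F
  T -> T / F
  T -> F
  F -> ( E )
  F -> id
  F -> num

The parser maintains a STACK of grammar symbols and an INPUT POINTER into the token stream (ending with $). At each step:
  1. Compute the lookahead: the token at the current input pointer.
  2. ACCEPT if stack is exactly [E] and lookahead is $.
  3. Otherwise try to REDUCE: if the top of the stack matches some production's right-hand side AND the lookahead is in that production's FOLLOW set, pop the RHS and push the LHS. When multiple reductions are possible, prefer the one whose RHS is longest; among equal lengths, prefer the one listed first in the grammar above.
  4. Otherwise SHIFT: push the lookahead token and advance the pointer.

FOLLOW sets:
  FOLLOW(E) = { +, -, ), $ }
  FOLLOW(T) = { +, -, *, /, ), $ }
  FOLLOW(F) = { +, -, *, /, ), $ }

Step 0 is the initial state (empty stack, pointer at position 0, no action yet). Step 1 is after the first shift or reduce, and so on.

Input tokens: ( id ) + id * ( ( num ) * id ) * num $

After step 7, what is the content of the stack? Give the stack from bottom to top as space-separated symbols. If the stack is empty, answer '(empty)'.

Step 1: shift (. Stack=[(] ptr=1 lookahead=id remaining=[id ) + id * ( ( num ) * id ) * num $]
Step 2: shift id. Stack=[( id] ptr=2 lookahead=) remaining=[) + id * ( ( num ) * id ) * num $]
Step 3: reduce F->id. Stack=[( F] ptr=2 lookahead=) remaining=[) + id * ( ( num ) * id ) * num $]
Step 4: reduce T->F. Stack=[( T] ptr=2 lookahead=) remaining=[) + id * ( ( num ) * id ) * num $]
Step 5: reduce E->T. Stack=[( E] ptr=2 lookahead=) remaining=[) + id * ( ( num ) * id ) * num $]
Step 6: shift ). Stack=[( E )] ptr=3 lookahead=+ remaining=[+ id * ( ( num ) * id ) * num $]
Step 7: reduce F->( E ). Stack=[F] ptr=3 lookahead=+ remaining=[+ id * ( ( num ) * id ) * num $]

Answer: F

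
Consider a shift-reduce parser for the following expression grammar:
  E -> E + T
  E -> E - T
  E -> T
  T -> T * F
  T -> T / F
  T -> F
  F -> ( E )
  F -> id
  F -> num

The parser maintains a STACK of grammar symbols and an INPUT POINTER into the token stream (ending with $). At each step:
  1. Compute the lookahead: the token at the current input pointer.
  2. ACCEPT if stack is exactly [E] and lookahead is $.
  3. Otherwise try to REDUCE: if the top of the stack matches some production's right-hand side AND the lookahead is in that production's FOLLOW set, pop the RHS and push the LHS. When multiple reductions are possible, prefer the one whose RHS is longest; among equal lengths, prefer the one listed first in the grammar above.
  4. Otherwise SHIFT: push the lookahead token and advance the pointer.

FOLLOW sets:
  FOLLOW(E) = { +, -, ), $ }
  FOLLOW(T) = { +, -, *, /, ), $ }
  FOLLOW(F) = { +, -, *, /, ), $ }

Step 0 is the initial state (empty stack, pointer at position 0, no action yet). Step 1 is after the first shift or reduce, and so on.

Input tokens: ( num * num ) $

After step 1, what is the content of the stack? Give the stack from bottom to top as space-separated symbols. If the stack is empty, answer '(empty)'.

Step 1: shift (. Stack=[(] ptr=1 lookahead=num remaining=[num * num ) $]

Answer: (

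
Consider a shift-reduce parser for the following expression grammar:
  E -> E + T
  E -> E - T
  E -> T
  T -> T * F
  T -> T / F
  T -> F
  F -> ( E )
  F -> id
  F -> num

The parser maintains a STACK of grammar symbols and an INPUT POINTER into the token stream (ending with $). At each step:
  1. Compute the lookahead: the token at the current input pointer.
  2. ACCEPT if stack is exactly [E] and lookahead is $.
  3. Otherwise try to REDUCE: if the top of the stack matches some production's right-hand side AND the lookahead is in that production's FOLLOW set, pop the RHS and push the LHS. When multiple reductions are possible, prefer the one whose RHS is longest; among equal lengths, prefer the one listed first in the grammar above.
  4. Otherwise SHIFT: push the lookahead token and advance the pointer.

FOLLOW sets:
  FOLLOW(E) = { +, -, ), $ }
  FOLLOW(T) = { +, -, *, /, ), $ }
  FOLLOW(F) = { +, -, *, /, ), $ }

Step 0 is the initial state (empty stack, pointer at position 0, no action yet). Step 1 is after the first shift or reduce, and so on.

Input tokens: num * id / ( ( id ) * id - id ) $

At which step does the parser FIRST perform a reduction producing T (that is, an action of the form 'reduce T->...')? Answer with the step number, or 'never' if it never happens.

Answer: 3

Derivation:
Step 1: shift num. Stack=[num] ptr=1 lookahead=* remaining=[* id / ( ( id ) * id - id ) $]
Step 2: reduce F->num. Stack=[F] ptr=1 lookahead=* remaining=[* id / ( ( id ) * id - id ) $]
Step 3: reduce T->F. Stack=[T] ptr=1 lookahead=* remaining=[* id / ( ( id ) * id - id ) $]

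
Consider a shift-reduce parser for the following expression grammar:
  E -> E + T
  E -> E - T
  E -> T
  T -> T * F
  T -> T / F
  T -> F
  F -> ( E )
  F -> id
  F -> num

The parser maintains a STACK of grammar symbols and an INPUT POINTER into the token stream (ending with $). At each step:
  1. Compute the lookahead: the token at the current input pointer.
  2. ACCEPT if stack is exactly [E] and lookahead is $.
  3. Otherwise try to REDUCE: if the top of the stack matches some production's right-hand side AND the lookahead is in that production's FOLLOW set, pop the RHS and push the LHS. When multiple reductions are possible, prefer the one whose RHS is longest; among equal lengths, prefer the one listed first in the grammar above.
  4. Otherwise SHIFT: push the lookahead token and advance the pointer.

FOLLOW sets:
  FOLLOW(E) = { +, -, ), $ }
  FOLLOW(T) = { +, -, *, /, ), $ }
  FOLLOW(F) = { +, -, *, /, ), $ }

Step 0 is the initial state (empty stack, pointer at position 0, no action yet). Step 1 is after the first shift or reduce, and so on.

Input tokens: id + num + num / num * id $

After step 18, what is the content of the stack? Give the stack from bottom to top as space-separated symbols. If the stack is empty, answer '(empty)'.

Answer: E + T *

Derivation:
Step 1: shift id. Stack=[id] ptr=1 lookahead=+ remaining=[+ num + num / num * id $]
Step 2: reduce F->id. Stack=[F] ptr=1 lookahead=+ remaining=[+ num + num / num * id $]
Step 3: reduce T->F. Stack=[T] ptr=1 lookahead=+ remaining=[+ num + num / num * id $]
Step 4: reduce E->T. Stack=[E] ptr=1 lookahead=+ remaining=[+ num + num / num * id $]
Step 5: shift +. Stack=[E +] ptr=2 lookahead=num remaining=[num + num / num * id $]
Step 6: shift num. Stack=[E + num] ptr=3 lookahead=+ remaining=[+ num / num * id $]
Step 7: reduce F->num. Stack=[E + F] ptr=3 lookahead=+ remaining=[+ num / num * id $]
Step 8: reduce T->F. Stack=[E + T] ptr=3 lookahead=+ remaining=[+ num / num * id $]
Step 9: reduce E->E + T. Stack=[E] ptr=3 lookahead=+ remaining=[+ num / num * id $]
Step 10: shift +. Stack=[E +] ptr=4 lookahead=num remaining=[num / num * id $]
Step 11: shift num. Stack=[E + num] ptr=5 lookahead=/ remaining=[/ num * id $]
Step 12: reduce F->num. Stack=[E + F] ptr=5 lookahead=/ remaining=[/ num * id $]
Step 13: reduce T->F. Stack=[E + T] ptr=5 lookahead=/ remaining=[/ num * id $]
Step 14: shift /. Stack=[E + T /] ptr=6 lookahead=num remaining=[num * id $]
Step 15: shift num. Stack=[E + T / num] ptr=7 lookahead=* remaining=[* id $]
Step 16: reduce F->num. Stack=[E + T / F] ptr=7 lookahead=* remaining=[* id $]
Step 17: reduce T->T / F. Stack=[E + T] ptr=7 lookahead=* remaining=[* id $]
Step 18: shift *. Stack=[E + T *] ptr=8 lookahead=id remaining=[id $]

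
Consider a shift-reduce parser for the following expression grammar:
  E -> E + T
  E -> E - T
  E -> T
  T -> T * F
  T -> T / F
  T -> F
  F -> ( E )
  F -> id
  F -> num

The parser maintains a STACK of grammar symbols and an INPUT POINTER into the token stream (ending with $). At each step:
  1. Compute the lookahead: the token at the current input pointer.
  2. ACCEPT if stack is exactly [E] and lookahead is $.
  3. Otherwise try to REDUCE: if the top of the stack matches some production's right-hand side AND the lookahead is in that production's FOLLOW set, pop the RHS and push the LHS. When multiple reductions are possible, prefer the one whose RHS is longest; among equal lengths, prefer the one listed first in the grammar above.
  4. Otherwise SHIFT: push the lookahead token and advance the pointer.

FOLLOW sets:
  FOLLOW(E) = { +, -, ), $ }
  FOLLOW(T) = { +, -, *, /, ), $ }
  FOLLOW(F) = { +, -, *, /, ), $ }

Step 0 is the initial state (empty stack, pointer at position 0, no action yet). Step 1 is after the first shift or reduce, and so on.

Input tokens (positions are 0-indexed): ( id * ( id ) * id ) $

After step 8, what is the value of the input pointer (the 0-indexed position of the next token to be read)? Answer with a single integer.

Answer: 5

Derivation:
Step 1: shift (. Stack=[(] ptr=1 lookahead=id remaining=[id * ( id ) * id ) $]
Step 2: shift id. Stack=[( id] ptr=2 lookahead=* remaining=[* ( id ) * id ) $]
Step 3: reduce F->id. Stack=[( F] ptr=2 lookahead=* remaining=[* ( id ) * id ) $]
Step 4: reduce T->F. Stack=[( T] ptr=2 lookahead=* remaining=[* ( id ) * id ) $]
Step 5: shift *. Stack=[( T *] ptr=3 lookahead=( remaining=[( id ) * id ) $]
Step 6: shift (. Stack=[( T * (] ptr=4 lookahead=id remaining=[id ) * id ) $]
Step 7: shift id. Stack=[( T * ( id] ptr=5 lookahead=) remaining=[) * id ) $]
Step 8: reduce F->id. Stack=[( T * ( F] ptr=5 lookahead=) remaining=[) * id ) $]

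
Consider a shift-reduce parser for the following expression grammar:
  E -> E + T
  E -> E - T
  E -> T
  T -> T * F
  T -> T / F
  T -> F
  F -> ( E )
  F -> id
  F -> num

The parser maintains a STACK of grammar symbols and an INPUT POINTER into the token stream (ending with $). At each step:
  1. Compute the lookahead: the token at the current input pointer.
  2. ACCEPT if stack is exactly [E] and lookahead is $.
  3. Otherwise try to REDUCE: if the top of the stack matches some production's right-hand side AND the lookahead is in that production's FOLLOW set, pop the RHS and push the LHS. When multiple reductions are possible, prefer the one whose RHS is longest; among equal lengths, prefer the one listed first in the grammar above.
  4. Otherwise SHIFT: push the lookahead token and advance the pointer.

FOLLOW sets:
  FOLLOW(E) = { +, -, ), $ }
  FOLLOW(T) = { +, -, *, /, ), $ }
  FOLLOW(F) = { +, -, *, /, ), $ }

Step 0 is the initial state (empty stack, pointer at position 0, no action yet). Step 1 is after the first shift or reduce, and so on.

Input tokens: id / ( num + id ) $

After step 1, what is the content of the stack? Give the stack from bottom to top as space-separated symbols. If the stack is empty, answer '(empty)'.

Step 1: shift id. Stack=[id] ptr=1 lookahead=/ remaining=[/ ( num + id ) $]

Answer: id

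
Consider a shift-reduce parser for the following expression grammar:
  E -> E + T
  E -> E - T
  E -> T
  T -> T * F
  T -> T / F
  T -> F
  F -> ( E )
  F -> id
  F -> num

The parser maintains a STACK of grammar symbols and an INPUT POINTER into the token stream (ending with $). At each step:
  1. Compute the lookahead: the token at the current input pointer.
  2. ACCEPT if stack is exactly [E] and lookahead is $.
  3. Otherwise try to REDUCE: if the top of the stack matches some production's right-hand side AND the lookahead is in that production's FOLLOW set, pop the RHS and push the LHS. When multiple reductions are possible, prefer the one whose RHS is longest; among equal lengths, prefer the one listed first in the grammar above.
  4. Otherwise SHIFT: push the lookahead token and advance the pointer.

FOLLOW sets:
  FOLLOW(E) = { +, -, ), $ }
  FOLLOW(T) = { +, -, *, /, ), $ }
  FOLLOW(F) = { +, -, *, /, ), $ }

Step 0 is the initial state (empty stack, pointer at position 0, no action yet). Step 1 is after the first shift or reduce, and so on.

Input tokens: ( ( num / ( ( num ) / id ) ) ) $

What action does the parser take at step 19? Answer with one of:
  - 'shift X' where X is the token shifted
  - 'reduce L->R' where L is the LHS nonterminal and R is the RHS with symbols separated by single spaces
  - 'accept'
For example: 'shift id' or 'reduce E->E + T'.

Answer: reduce T->T / F

Derivation:
Step 1: shift (. Stack=[(] ptr=1 lookahead=( remaining=[( num / ( ( num ) / id ) ) ) $]
Step 2: shift (. Stack=[( (] ptr=2 lookahead=num remaining=[num / ( ( num ) / id ) ) ) $]
Step 3: shift num. Stack=[( ( num] ptr=3 lookahead=/ remaining=[/ ( ( num ) / id ) ) ) $]
Step 4: reduce F->num. Stack=[( ( F] ptr=3 lookahead=/ remaining=[/ ( ( num ) / id ) ) ) $]
Step 5: reduce T->F. Stack=[( ( T] ptr=3 lookahead=/ remaining=[/ ( ( num ) / id ) ) ) $]
Step 6: shift /. Stack=[( ( T /] ptr=4 lookahead=( remaining=[( ( num ) / id ) ) ) $]
Step 7: shift (. Stack=[( ( T / (] ptr=5 lookahead=( remaining=[( num ) / id ) ) ) $]
Step 8: shift (. Stack=[( ( T / ( (] ptr=6 lookahead=num remaining=[num ) / id ) ) ) $]
Step 9: shift num. Stack=[( ( T / ( ( num] ptr=7 lookahead=) remaining=[) / id ) ) ) $]
Step 10: reduce F->num. Stack=[( ( T / ( ( F] ptr=7 lookahead=) remaining=[) / id ) ) ) $]
Step 11: reduce T->F. Stack=[( ( T / ( ( T] ptr=7 lookahead=) remaining=[) / id ) ) ) $]
Step 12: reduce E->T. Stack=[( ( T / ( ( E] ptr=7 lookahead=) remaining=[) / id ) ) ) $]
Step 13: shift ). Stack=[( ( T / ( ( E )] ptr=8 lookahead=/ remaining=[/ id ) ) ) $]
Step 14: reduce F->( E ). Stack=[( ( T / ( F] ptr=8 lookahead=/ remaining=[/ id ) ) ) $]
Step 15: reduce T->F. Stack=[( ( T / ( T] ptr=8 lookahead=/ remaining=[/ id ) ) ) $]
Step 16: shift /. Stack=[( ( T / ( T /] ptr=9 lookahead=id remaining=[id ) ) ) $]
Step 17: shift id. Stack=[( ( T / ( T / id] ptr=10 lookahead=) remaining=[) ) ) $]
Step 18: reduce F->id. Stack=[( ( T / ( T / F] ptr=10 lookahead=) remaining=[) ) ) $]
Step 19: reduce T->T / F. Stack=[( ( T / ( T] ptr=10 lookahead=) remaining=[) ) ) $]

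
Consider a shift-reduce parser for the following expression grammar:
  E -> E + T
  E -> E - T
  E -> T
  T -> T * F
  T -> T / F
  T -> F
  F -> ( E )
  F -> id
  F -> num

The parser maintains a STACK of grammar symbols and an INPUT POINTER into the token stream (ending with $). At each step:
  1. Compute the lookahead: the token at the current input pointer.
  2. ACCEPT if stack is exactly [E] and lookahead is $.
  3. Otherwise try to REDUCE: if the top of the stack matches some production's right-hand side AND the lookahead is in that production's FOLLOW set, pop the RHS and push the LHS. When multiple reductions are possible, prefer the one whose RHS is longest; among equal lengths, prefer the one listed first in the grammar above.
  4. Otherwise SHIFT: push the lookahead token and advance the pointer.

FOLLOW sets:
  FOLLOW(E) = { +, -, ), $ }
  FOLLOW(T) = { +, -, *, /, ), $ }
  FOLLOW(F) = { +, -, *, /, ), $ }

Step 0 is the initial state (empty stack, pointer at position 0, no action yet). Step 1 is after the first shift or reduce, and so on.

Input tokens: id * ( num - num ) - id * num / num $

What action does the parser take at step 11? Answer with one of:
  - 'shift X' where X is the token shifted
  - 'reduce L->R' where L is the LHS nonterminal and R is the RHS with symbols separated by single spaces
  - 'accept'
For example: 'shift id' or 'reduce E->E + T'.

Answer: shift num

Derivation:
Step 1: shift id. Stack=[id] ptr=1 lookahead=* remaining=[* ( num - num ) - id * num / num $]
Step 2: reduce F->id. Stack=[F] ptr=1 lookahead=* remaining=[* ( num - num ) - id * num / num $]
Step 3: reduce T->F. Stack=[T] ptr=1 lookahead=* remaining=[* ( num - num ) - id * num / num $]
Step 4: shift *. Stack=[T *] ptr=2 lookahead=( remaining=[( num - num ) - id * num / num $]
Step 5: shift (. Stack=[T * (] ptr=3 lookahead=num remaining=[num - num ) - id * num / num $]
Step 6: shift num. Stack=[T * ( num] ptr=4 lookahead=- remaining=[- num ) - id * num / num $]
Step 7: reduce F->num. Stack=[T * ( F] ptr=4 lookahead=- remaining=[- num ) - id * num / num $]
Step 8: reduce T->F. Stack=[T * ( T] ptr=4 lookahead=- remaining=[- num ) - id * num / num $]
Step 9: reduce E->T. Stack=[T * ( E] ptr=4 lookahead=- remaining=[- num ) - id * num / num $]
Step 10: shift -. Stack=[T * ( E -] ptr=5 lookahead=num remaining=[num ) - id * num / num $]
Step 11: shift num. Stack=[T * ( E - num] ptr=6 lookahead=) remaining=[) - id * num / num $]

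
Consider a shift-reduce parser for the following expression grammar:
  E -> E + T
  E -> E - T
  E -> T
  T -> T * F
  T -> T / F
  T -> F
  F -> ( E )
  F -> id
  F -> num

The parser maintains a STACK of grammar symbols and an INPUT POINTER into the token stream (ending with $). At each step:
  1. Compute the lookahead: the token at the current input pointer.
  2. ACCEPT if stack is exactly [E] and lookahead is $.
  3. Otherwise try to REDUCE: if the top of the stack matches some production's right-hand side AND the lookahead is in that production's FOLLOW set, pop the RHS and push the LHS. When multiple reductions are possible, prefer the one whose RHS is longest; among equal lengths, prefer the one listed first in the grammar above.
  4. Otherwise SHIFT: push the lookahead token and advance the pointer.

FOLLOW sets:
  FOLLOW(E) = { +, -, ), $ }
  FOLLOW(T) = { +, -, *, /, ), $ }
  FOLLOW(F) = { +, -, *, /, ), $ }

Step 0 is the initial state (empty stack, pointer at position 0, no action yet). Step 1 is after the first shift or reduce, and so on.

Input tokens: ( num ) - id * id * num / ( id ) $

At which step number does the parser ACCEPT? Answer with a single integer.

Answer: 32

Derivation:
Step 1: shift (. Stack=[(] ptr=1 lookahead=num remaining=[num ) - id * id * num / ( id ) $]
Step 2: shift num. Stack=[( num] ptr=2 lookahead=) remaining=[) - id * id * num / ( id ) $]
Step 3: reduce F->num. Stack=[( F] ptr=2 lookahead=) remaining=[) - id * id * num / ( id ) $]
Step 4: reduce T->F. Stack=[( T] ptr=2 lookahead=) remaining=[) - id * id * num / ( id ) $]
Step 5: reduce E->T. Stack=[( E] ptr=2 lookahead=) remaining=[) - id * id * num / ( id ) $]
Step 6: shift ). Stack=[( E )] ptr=3 lookahead=- remaining=[- id * id * num / ( id ) $]
Step 7: reduce F->( E ). Stack=[F] ptr=3 lookahead=- remaining=[- id * id * num / ( id ) $]
Step 8: reduce T->F. Stack=[T] ptr=3 lookahead=- remaining=[- id * id * num / ( id ) $]
Step 9: reduce E->T. Stack=[E] ptr=3 lookahead=- remaining=[- id * id * num / ( id ) $]
Step 10: shift -. Stack=[E -] ptr=4 lookahead=id remaining=[id * id * num / ( id ) $]
Step 11: shift id. Stack=[E - id] ptr=5 lookahead=* remaining=[* id * num / ( id ) $]
Step 12: reduce F->id. Stack=[E - F] ptr=5 lookahead=* remaining=[* id * num / ( id ) $]
Step 13: reduce T->F. Stack=[E - T] ptr=5 lookahead=* remaining=[* id * num / ( id ) $]
Step 14: shift *. Stack=[E - T *] ptr=6 lookahead=id remaining=[id * num / ( id ) $]
Step 15: shift id. Stack=[E - T * id] ptr=7 lookahead=* remaining=[* num / ( id ) $]
Step 16: reduce F->id. Stack=[E - T * F] ptr=7 lookahead=* remaining=[* num / ( id ) $]
Step 17: reduce T->T * F. Stack=[E - T] ptr=7 lookahead=* remaining=[* num / ( id ) $]
Step 18: shift *. Stack=[E - T *] ptr=8 lookahead=num remaining=[num / ( id ) $]
Step 19: shift num. Stack=[E - T * num] ptr=9 lookahead=/ remaining=[/ ( id ) $]
Step 20: reduce F->num. Stack=[E - T * F] ptr=9 lookahead=/ remaining=[/ ( id ) $]
Step 21: reduce T->T * F. Stack=[E - T] ptr=9 lookahead=/ remaining=[/ ( id ) $]
Step 22: shift /. Stack=[E - T /] ptr=10 lookahead=( remaining=[( id ) $]
Step 23: shift (. Stack=[E - T / (] ptr=11 lookahead=id remaining=[id ) $]
Step 24: shift id. Stack=[E - T / ( id] ptr=12 lookahead=) remaining=[) $]
Step 25: reduce F->id. Stack=[E - T / ( F] ptr=12 lookahead=) remaining=[) $]
Step 26: reduce T->F. Stack=[E - T / ( T] ptr=12 lookahead=) remaining=[) $]
Step 27: reduce E->T. Stack=[E - T / ( E] ptr=12 lookahead=) remaining=[) $]
Step 28: shift ). Stack=[E - T / ( E )] ptr=13 lookahead=$ remaining=[$]
Step 29: reduce F->( E ). Stack=[E - T / F] ptr=13 lookahead=$ remaining=[$]
Step 30: reduce T->T / F. Stack=[E - T] ptr=13 lookahead=$ remaining=[$]
Step 31: reduce E->E - T. Stack=[E] ptr=13 lookahead=$ remaining=[$]
Step 32: accept. Stack=[E] ptr=13 lookahead=$ remaining=[$]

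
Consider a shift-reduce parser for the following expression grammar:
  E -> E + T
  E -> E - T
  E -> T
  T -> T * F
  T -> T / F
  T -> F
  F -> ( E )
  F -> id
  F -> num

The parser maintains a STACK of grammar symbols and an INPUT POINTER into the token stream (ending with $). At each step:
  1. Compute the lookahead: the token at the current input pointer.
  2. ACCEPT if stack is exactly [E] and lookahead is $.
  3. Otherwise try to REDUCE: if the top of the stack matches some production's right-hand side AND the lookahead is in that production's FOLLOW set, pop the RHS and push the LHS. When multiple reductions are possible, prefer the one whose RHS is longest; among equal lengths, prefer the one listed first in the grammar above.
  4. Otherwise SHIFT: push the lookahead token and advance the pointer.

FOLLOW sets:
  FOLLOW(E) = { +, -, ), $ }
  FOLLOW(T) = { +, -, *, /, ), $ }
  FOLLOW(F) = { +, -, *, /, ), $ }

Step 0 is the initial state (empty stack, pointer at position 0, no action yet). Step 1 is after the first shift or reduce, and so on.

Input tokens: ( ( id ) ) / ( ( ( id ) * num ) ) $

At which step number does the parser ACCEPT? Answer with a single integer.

Step 1: shift (. Stack=[(] ptr=1 lookahead=( remaining=[( id ) ) / ( ( ( id ) * num ) ) $]
Step 2: shift (. Stack=[( (] ptr=2 lookahead=id remaining=[id ) ) / ( ( ( id ) * num ) ) $]
Step 3: shift id. Stack=[( ( id] ptr=3 lookahead=) remaining=[) ) / ( ( ( id ) * num ) ) $]
Step 4: reduce F->id. Stack=[( ( F] ptr=3 lookahead=) remaining=[) ) / ( ( ( id ) * num ) ) $]
Step 5: reduce T->F. Stack=[( ( T] ptr=3 lookahead=) remaining=[) ) / ( ( ( id ) * num ) ) $]
Step 6: reduce E->T. Stack=[( ( E] ptr=3 lookahead=) remaining=[) ) / ( ( ( id ) * num ) ) $]
Step 7: shift ). Stack=[( ( E )] ptr=4 lookahead=) remaining=[) / ( ( ( id ) * num ) ) $]
Step 8: reduce F->( E ). Stack=[( F] ptr=4 lookahead=) remaining=[) / ( ( ( id ) * num ) ) $]
Step 9: reduce T->F. Stack=[( T] ptr=4 lookahead=) remaining=[) / ( ( ( id ) * num ) ) $]
Step 10: reduce E->T. Stack=[( E] ptr=4 lookahead=) remaining=[) / ( ( ( id ) * num ) ) $]
Step 11: shift ). Stack=[( E )] ptr=5 lookahead=/ remaining=[/ ( ( ( id ) * num ) ) $]
Step 12: reduce F->( E ). Stack=[F] ptr=5 lookahead=/ remaining=[/ ( ( ( id ) * num ) ) $]
Step 13: reduce T->F. Stack=[T] ptr=5 lookahead=/ remaining=[/ ( ( ( id ) * num ) ) $]
Step 14: shift /. Stack=[T /] ptr=6 lookahead=( remaining=[( ( ( id ) * num ) ) $]
Step 15: shift (. Stack=[T / (] ptr=7 lookahead=( remaining=[( ( id ) * num ) ) $]
Step 16: shift (. Stack=[T / ( (] ptr=8 lookahead=( remaining=[( id ) * num ) ) $]
Step 17: shift (. Stack=[T / ( ( (] ptr=9 lookahead=id remaining=[id ) * num ) ) $]
Step 18: shift id. Stack=[T / ( ( ( id] ptr=10 lookahead=) remaining=[) * num ) ) $]
Step 19: reduce F->id. Stack=[T / ( ( ( F] ptr=10 lookahead=) remaining=[) * num ) ) $]
Step 20: reduce T->F. Stack=[T / ( ( ( T] ptr=10 lookahead=) remaining=[) * num ) ) $]
Step 21: reduce E->T. Stack=[T / ( ( ( E] ptr=10 lookahead=) remaining=[) * num ) ) $]
Step 22: shift ). Stack=[T / ( ( ( E )] ptr=11 lookahead=* remaining=[* num ) ) $]
Step 23: reduce F->( E ). Stack=[T / ( ( F] ptr=11 lookahead=* remaining=[* num ) ) $]
Step 24: reduce T->F. Stack=[T / ( ( T] ptr=11 lookahead=* remaining=[* num ) ) $]
Step 25: shift *. Stack=[T / ( ( T *] ptr=12 lookahead=num remaining=[num ) ) $]
Step 26: shift num. Stack=[T / ( ( T * num] ptr=13 lookahead=) remaining=[) ) $]
Step 27: reduce F->num. Stack=[T / ( ( T * F] ptr=13 lookahead=) remaining=[) ) $]
Step 28: reduce T->T * F. Stack=[T / ( ( T] ptr=13 lookahead=) remaining=[) ) $]
Step 29: reduce E->T. Stack=[T / ( ( E] ptr=13 lookahead=) remaining=[) ) $]
Step 30: shift ). Stack=[T / ( ( E )] ptr=14 lookahead=) remaining=[) $]
Step 31: reduce F->( E ). Stack=[T / ( F] ptr=14 lookahead=) remaining=[) $]
Step 32: reduce T->F. Stack=[T / ( T] ptr=14 lookahead=) remaining=[) $]
Step 33: reduce E->T. Stack=[T / ( E] ptr=14 lookahead=) remaining=[) $]
Step 34: shift ). Stack=[T / ( E )] ptr=15 lookahead=$ remaining=[$]
Step 35: reduce F->( E ). Stack=[T / F] ptr=15 lookahead=$ remaining=[$]
Step 36: reduce T->T / F. Stack=[T] ptr=15 lookahead=$ remaining=[$]
Step 37: reduce E->T. Stack=[E] ptr=15 lookahead=$ remaining=[$]
Step 38: accept. Stack=[E] ptr=15 lookahead=$ remaining=[$]

Answer: 38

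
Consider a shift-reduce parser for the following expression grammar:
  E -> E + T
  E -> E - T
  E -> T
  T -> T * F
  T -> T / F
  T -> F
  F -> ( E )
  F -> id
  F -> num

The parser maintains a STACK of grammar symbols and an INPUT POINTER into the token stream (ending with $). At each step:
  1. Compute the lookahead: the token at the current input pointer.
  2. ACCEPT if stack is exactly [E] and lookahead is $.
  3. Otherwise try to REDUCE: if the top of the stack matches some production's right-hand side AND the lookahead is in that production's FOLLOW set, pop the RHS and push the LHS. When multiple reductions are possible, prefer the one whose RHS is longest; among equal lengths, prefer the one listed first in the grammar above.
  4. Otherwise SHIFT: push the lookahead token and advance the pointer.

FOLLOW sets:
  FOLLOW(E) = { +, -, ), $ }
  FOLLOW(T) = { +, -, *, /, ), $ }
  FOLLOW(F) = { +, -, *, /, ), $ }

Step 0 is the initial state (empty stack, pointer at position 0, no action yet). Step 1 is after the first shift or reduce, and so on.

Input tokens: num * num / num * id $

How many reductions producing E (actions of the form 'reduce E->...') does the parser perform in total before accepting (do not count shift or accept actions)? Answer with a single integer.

Step 1: shift num. Stack=[num] ptr=1 lookahead=* remaining=[* num / num * id $]
Step 2: reduce F->num. Stack=[F] ptr=1 lookahead=* remaining=[* num / num * id $]
Step 3: reduce T->F. Stack=[T] ptr=1 lookahead=* remaining=[* num / num * id $]
Step 4: shift *. Stack=[T *] ptr=2 lookahead=num remaining=[num / num * id $]
Step 5: shift num. Stack=[T * num] ptr=3 lookahead=/ remaining=[/ num * id $]
Step 6: reduce F->num. Stack=[T * F] ptr=3 lookahead=/ remaining=[/ num * id $]
Step 7: reduce T->T * F. Stack=[T] ptr=3 lookahead=/ remaining=[/ num * id $]
Step 8: shift /. Stack=[T /] ptr=4 lookahead=num remaining=[num * id $]
Step 9: shift num. Stack=[T / num] ptr=5 lookahead=* remaining=[* id $]
Step 10: reduce F->num. Stack=[T / F] ptr=5 lookahead=* remaining=[* id $]
Step 11: reduce T->T / F. Stack=[T] ptr=5 lookahead=* remaining=[* id $]
Step 12: shift *. Stack=[T *] ptr=6 lookahead=id remaining=[id $]
Step 13: shift id. Stack=[T * id] ptr=7 lookahead=$ remaining=[$]
Step 14: reduce F->id. Stack=[T * F] ptr=7 lookahead=$ remaining=[$]
Step 15: reduce T->T * F. Stack=[T] ptr=7 lookahead=$ remaining=[$]
Step 16: reduce E->T. Stack=[E] ptr=7 lookahead=$ remaining=[$]
Step 17: accept. Stack=[E] ptr=7 lookahead=$ remaining=[$]

Answer: 1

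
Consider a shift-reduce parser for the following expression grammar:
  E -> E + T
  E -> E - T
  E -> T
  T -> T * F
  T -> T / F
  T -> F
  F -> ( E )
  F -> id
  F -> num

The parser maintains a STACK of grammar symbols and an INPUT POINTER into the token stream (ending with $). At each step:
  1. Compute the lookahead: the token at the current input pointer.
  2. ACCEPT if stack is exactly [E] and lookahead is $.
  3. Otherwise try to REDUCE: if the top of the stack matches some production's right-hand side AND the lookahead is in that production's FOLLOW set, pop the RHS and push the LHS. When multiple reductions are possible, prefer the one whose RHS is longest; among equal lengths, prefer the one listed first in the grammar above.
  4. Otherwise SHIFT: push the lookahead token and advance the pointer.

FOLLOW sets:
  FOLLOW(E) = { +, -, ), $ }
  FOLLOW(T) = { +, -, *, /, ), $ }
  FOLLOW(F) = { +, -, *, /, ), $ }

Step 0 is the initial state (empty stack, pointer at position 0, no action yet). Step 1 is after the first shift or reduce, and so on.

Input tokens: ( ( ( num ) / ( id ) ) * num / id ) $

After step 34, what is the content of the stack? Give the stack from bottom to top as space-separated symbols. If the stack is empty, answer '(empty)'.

Answer: F

Derivation:
Step 1: shift (. Stack=[(] ptr=1 lookahead=( remaining=[( ( num ) / ( id ) ) * num / id ) $]
Step 2: shift (. Stack=[( (] ptr=2 lookahead=( remaining=[( num ) / ( id ) ) * num / id ) $]
Step 3: shift (. Stack=[( ( (] ptr=3 lookahead=num remaining=[num ) / ( id ) ) * num / id ) $]
Step 4: shift num. Stack=[( ( ( num] ptr=4 lookahead=) remaining=[) / ( id ) ) * num / id ) $]
Step 5: reduce F->num. Stack=[( ( ( F] ptr=4 lookahead=) remaining=[) / ( id ) ) * num / id ) $]
Step 6: reduce T->F. Stack=[( ( ( T] ptr=4 lookahead=) remaining=[) / ( id ) ) * num / id ) $]
Step 7: reduce E->T. Stack=[( ( ( E] ptr=4 lookahead=) remaining=[) / ( id ) ) * num / id ) $]
Step 8: shift ). Stack=[( ( ( E )] ptr=5 lookahead=/ remaining=[/ ( id ) ) * num / id ) $]
Step 9: reduce F->( E ). Stack=[( ( F] ptr=5 lookahead=/ remaining=[/ ( id ) ) * num / id ) $]
Step 10: reduce T->F. Stack=[( ( T] ptr=5 lookahead=/ remaining=[/ ( id ) ) * num / id ) $]
Step 11: shift /. Stack=[( ( T /] ptr=6 lookahead=( remaining=[( id ) ) * num / id ) $]
Step 12: shift (. Stack=[( ( T / (] ptr=7 lookahead=id remaining=[id ) ) * num / id ) $]
Step 13: shift id. Stack=[( ( T / ( id] ptr=8 lookahead=) remaining=[) ) * num / id ) $]
Step 14: reduce F->id. Stack=[( ( T / ( F] ptr=8 lookahead=) remaining=[) ) * num / id ) $]
Step 15: reduce T->F. Stack=[( ( T / ( T] ptr=8 lookahead=) remaining=[) ) * num / id ) $]
Step 16: reduce E->T. Stack=[( ( T / ( E] ptr=8 lookahead=) remaining=[) ) * num / id ) $]
Step 17: shift ). Stack=[( ( T / ( E )] ptr=9 lookahead=) remaining=[) * num / id ) $]
Step 18: reduce F->( E ). Stack=[( ( T / F] ptr=9 lookahead=) remaining=[) * num / id ) $]
Step 19: reduce T->T / F. Stack=[( ( T] ptr=9 lookahead=) remaining=[) * num / id ) $]
Step 20: reduce E->T. Stack=[( ( E] ptr=9 lookahead=) remaining=[) * num / id ) $]
Step 21: shift ). Stack=[( ( E )] ptr=10 lookahead=* remaining=[* num / id ) $]
Step 22: reduce F->( E ). Stack=[( F] ptr=10 lookahead=* remaining=[* num / id ) $]
Step 23: reduce T->F. Stack=[( T] ptr=10 lookahead=* remaining=[* num / id ) $]
Step 24: shift *. Stack=[( T *] ptr=11 lookahead=num remaining=[num / id ) $]
Step 25: shift num. Stack=[( T * num] ptr=12 lookahead=/ remaining=[/ id ) $]
Step 26: reduce F->num. Stack=[( T * F] ptr=12 lookahead=/ remaining=[/ id ) $]
Step 27: reduce T->T * F. Stack=[( T] ptr=12 lookahead=/ remaining=[/ id ) $]
Step 28: shift /. Stack=[( T /] ptr=13 lookahead=id remaining=[id ) $]
Step 29: shift id. Stack=[( T / id] ptr=14 lookahead=) remaining=[) $]
Step 30: reduce F->id. Stack=[( T / F] ptr=14 lookahead=) remaining=[) $]
Step 31: reduce T->T / F. Stack=[( T] ptr=14 lookahead=) remaining=[) $]
Step 32: reduce E->T. Stack=[( E] ptr=14 lookahead=) remaining=[) $]
Step 33: shift ). Stack=[( E )] ptr=15 lookahead=$ remaining=[$]
Step 34: reduce F->( E ). Stack=[F] ptr=15 lookahead=$ remaining=[$]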